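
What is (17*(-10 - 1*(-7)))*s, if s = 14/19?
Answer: -714/19 ≈ -37.579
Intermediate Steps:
s = 14/19 (s = 14*(1/19) = 14/19 ≈ 0.73684)
(17*(-10 - 1*(-7)))*s = (17*(-10 - 1*(-7)))*(14/19) = (17*(-10 + 7))*(14/19) = (17*(-3))*(14/19) = -51*14/19 = -714/19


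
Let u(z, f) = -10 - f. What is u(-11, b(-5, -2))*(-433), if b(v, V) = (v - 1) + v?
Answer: -433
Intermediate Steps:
b(v, V) = -1 + 2*v (b(v, V) = (-1 + v) + v = -1 + 2*v)
u(-11, b(-5, -2))*(-433) = (-10 - (-1 + 2*(-5)))*(-433) = (-10 - (-1 - 10))*(-433) = (-10 - 1*(-11))*(-433) = (-10 + 11)*(-433) = 1*(-433) = -433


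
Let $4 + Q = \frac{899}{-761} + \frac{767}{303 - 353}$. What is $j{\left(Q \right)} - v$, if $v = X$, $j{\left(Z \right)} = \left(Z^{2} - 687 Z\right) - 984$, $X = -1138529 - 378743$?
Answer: $\frac{2216306616013519}{1447802500} \approx 1.5308 \cdot 10^{6}$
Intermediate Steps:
$X = -1517272$ ($X = -1138529 - 378743 = -1517272$)
$Q = - \frac{780837}{38050}$ ($Q = -4 + \left(\frac{899}{-761} + \frac{767}{303 - 353}\right) = -4 + \left(899 \left(- \frac{1}{761}\right) + \frac{767}{303 - 353}\right) = -4 + \left(- \frac{899}{761} + \frac{767}{-50}\right) = -4 + \left(- \frac{899}{761} + 767 \left(- \frac{1}{50}\right)\right) = -4 - \frac{628637}{38050} = - \frac{780837}{38050} \approx -20.521$)
$j{\left(Z \right)} = -984 + Z^{2} - 687 Z$
$v = -1517272$
$j{\left(Q \right)} - v = \left(-984 + \left(- \frac{780837}{38050}\right)^{2} - - \frac{536435019}{38050}\right) - -1517272 = \left(-984 + \frac{609706420569}{1447802500} + \frac{536435019}{38050}\right) + 1517272 = \frac{19596421233519}{1447802500} + 1517272 = \frac{2216306616013519}{1447802500}$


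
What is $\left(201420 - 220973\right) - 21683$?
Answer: $-41236$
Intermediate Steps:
$\left(201420 - 220973\right) - 21683 = -19553 - 21683 = -41236$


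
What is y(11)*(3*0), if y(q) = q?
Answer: 0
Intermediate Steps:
y(11)*(3*0) = 11*(3*0) = 11*0 = 0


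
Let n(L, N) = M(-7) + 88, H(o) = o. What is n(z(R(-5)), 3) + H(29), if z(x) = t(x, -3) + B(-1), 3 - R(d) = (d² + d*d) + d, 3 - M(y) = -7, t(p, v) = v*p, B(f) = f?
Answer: 127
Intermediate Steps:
t(p, v) = p*v
M(y) = 10 (M(y) = 3 - 1*(-7) = 3 + 7 = 10)
R(d) = 3 - d - 2*d² (R(d) = 3 - ((d² + d*d) + d) = 3 - ((d² + d²) + d) = 3 - (2*d² + d) = 3 - (d + 2*d²) = 3 + (-d - 2*d²) = 3 - d - 2*d²)
z(x) = -1 - 3*x (z(x) = x*(-3) - 1 = -3*x - 1 = -1 - 3*x)
n(L, N) = 98 (n(L, N) = 10 + 88 = 98)
n(z(R(-5)), 3) + H(29) = 98 + 29 = 127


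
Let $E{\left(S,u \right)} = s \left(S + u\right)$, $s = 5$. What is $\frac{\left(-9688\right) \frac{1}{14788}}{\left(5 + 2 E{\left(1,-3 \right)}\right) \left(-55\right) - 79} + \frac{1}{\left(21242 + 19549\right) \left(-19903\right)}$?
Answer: $- \frac{983167802584}{1119544028064813} \approx -0.00087819$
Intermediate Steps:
$E{\left(S,u \right)} = 5 S + 5 u$ ($E{\left(S,u \right)} = 5 \left(S + u\right) = 5 S + 5 u$)
$\frac{\left(-9688\right) \frac{1}{14788}}{\left(5 + 2 E{\left(1,-3 \right)}\right) \left(-55\right) - 79} + \frac{1}{\left(21242 + 19549\right) \left(-19903\right)} = \frac{\left(-9688\right) \frac{1}{14788}}{\left(5 + 2 \left(5 \cdot 1 + 5 \left(-3\right)\right)\right) \left(-55\right) - 79} + \frac{1}{\left(21242 + 19549\right) \left(-19903\right)} = \frac{\left(-9688\right) \frac{1}{14788}}{\left(5 + 2 \left(5 - 15\right)\right) \left(-55\right) - 79} + \frac{1}{40791} \left(- \frac{1}{19903}\right) = - \frac{2422}{3697 \left(\left(5 + 2 \left(-10\right)\right) \left(-55\right) - 79\right)} + \frac{1}{40791} \left(- \frac{1}{19903}\right) = - \frac{2422}{3697 \left(\left(5 - 20\right) \left(-55\right) - 79\right)} - \frac{1}{811863273} = - \frac{2422}{3697 \left(\left(-15\right) \left(-55\right) - 79\right)} - \frac{1}{811863273} = - \frac{2422}{3697 \left(825 - 79\right)} - \frac{1}{811863273} = - \frac{2422}{3697 \cdot 746} - \frac{1}{811863273} = \left(- \frac{2422}{3697}\right) \frac{1}{746} - \frac{1}{811863273} = - \frac{1211}{1378981} - \frac{1}{811863273} = - \frac{983167802584}{1119544028064813}$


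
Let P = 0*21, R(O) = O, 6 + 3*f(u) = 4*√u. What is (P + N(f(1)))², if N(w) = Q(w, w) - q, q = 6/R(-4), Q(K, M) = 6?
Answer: 225/4 ≈ 56.250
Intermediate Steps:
f(u) = -2 + 4*√u/3 (f(u) = -2 + (4*√u)/3 = -2 + 4*√u/3)
q = -3/2 (q = 6/(-4) = 6*(-¼) = -3/2 ≈ -1.5000)
P = 0
N(w) = 15/2 (N(w) = 6 - 1*(-3/2) = 6 + 3/2 = 15/2)
(P + N(f(1)))² = (0 + 15/2)² = (15/2)² = 225/4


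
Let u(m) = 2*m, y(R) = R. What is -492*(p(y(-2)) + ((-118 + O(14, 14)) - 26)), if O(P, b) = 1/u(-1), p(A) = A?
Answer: 72078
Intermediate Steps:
O(P, b) = -½ (O(P, b) = 1/(2*(-1)) = 1/(-2) = -½)
-492*(p(y(-2)) + ((-118 + O(14, 14)) - 26)) = -492*(-2 + ((-118 - ½) - 26)) = -492*(-2 + (-237/2 - 26)) = -492*(-2 - 289/2) = -492*(-293/2) = 72078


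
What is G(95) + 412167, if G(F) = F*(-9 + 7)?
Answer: 411977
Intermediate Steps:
G(F) = -2*F (G(F) = F*(-2) = -2*F)
G(95) + 412167 = -2*95 + 412167 = -190 + 412167 = 411977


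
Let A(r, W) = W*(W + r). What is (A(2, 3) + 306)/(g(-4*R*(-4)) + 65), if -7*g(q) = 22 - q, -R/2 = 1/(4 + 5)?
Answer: 20223/3865 ≈ 5.2323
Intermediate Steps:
R = -2/9 (R = -2/(4 + 5) = -2/9 ≈ -0.22222)
g(q) = -22/7 + q/7 (g(q) = -(22 - q)/7 = -22/7 + q/7)
(A(2, 3) + 306)/(g(-4*R*(-4)) + 65) = (3*(3 + 2) + 306)/((-22/7 + (-4*(-2/9)*(-4))/7) + 65) = (3*5 + 306)/((-22/7 + ((8/9)*(-4))/7) + 65) = (15 + 306)/((-22/7 + (⅐)*(-32/9)) + 65) = 321/((-22/7 - 32/63) + 65) = 321/(-230/63 + 65) = 321/(3865/63) = 321*(63/3865) = 20223/3865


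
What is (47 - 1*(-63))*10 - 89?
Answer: 1011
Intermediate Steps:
(47 - 1*(-63))*10 - 89 = (47 + 63)*10 - 89 = 110*10 - 89 = 1100 - 89 = 1011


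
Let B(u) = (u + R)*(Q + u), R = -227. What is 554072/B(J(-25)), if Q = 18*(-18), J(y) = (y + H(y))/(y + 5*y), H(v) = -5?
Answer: 6925900/917973 ≈ 7.5448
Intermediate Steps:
J(y) = (-5 + y)/(6*y) (J(y) = (y - 5)/(y + 5*y) = (-5 + y)/((6*y)) = (-5 + y)*(1/(6*y)) = (-5 + y)/(6*y))
Q = -324
B(u) = (-324 + u)*(-227 + u) (B(u) = (u - 227)*(-324 + u) = (-227 + u)*(-324 + u) = (-324 + u)*(-227 + u))
554072/B(J(-25)) = 554072/(73548 + ((1/6)*(-5 - 25)/(-25))**2 - 551*(-5 - 25)/(6*(-25))) = 554072/(73548 + ((1/6)*(-1/25)*(-30))**2 - 551*(-1)*(-30)/(6*25)) = 554072/(73548 + (1/5)**2 - 551*1/5) = 554072/(73548 + 1/25 - 551/5) = 554072/(1835946/25) = 554072*(25/1835946) = 6925900/917973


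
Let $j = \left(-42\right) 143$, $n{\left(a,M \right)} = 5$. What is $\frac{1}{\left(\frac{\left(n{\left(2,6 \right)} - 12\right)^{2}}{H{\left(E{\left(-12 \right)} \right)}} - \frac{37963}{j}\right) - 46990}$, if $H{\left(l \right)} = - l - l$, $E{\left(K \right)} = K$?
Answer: $- \frac{8008}{376228953} \approx -2.1285 \cdot 10^{-5}$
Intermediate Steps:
$j = -6006$
$H{\left(l \right)} = - 2 l$
$\frac{1}{\left(\frac{\left(n{\left(2,6 \right)} - 12\right)^{2}}{H{\left(E{\left(-12 \right)} \right)}} - \frac{37963}{j}\right) - 46990} = \frac{1}{\left(\frac{\left(5 - 12\right)^{2}}{\left(-2\right) \left(-12\right)} - \frac{37963}{-6006}\right) - 46990} = \frac{1}{\left(\frac{\left(-7\right)^{2}}{24} - - \frac{37963}{6006}\right) - 46990} = \frac{1}{\left(49 \cdot \frac{1}{24} + \frac{37963}{6006}\right) - 46990} = \frac{1}{\left(\frac{49}{24} + \frac{37963}{6006}\right) - 46990} = \frac{1}{\frac{66967}{8008} - 46990} = \frac{1}{- \frac{376228953}{8008}} = - \frac{8008}{376228953}$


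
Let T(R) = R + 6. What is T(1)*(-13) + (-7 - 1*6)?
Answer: -104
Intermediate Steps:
T(R) = 6 + R
T(1)*(-13) + (-7 - 1*6) = (6 + 1)*(-13) + (-7 - 1*6) = 7*(-13) + (-7 - 6) = -91 - 13 = -104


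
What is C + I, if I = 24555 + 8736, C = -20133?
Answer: 13158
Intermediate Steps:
I = 33291
C + I = -20133 + 33291 = 13158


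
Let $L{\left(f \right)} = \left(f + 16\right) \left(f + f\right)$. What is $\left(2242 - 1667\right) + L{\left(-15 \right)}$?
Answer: $545$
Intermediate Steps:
$L{\left(f \right)} = 2 f \left(16 + f\right)$ ($L{\left(f \right)} = \left(16 + f\right) 2 f = 2 f \left(16 + f\right)$)
$\left(2242 - 1667\right) + L{\left(-15 \right)} = \left(2242 - 1667\right) + 2 \left(-15\right) \left(16 - 15\right) = 575 + 2 \left(-15\right) 1 = 575 - 30 = 545$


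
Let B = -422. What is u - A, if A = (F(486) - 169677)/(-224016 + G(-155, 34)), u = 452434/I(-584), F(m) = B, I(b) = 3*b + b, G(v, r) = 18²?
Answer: -12700402199/65318064 ≈ -194.44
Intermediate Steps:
G(v, r) = 324
I(b) = 4*b
F(m) = -422
u = -226217/1168 (u = 452434/((4*(-584))) = 452434/(-2336) = 452434*(-1/2336) = -226217/1168 ≈ -193.68)
A = 170099/223692 (A = (-422 - 169677)/(-224016 + 324) = -170099/(-223692) = -170099*(-1/223692) = 170099/223692 ≈ 0.76042)
u - A = -226217/1168 - 1*170099/223692 = -226217/1168 - 170099/223692 = -12700402199/65318064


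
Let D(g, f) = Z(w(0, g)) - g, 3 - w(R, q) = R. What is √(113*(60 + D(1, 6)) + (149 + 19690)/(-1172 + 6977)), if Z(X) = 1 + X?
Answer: √2963103770/645 ≈ 84.394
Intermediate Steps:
w(R, q) = 3 - R
D(g, f) = 4 - g (D(g, f) = (1 + (3 - 1*0)) - g = (1 + (3 + 0)) - g = (1 + 3) - g = 4 - g)
√(113*(60 + D(1, 6)) + (149 + 19690)/(-1172 + 6977)) = √(113*(60 + (4 - 1*1)) + (149 + 19690)/(-1172 + 6977)) = √(113*(60 + (4 - 1)) + 19839/5805) = √(113*(60 + 3) + 19839*(1/5805)) = √(113*63 + 6613/1935) = √(7119 + 6613/1935) = √(13781878/1935) = √2963103770/645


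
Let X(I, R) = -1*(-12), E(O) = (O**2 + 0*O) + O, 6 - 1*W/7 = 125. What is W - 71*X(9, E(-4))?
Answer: -1685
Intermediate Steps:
W = -833 (W = 42 - 7*125 = 42 - 875 = -833)
E(O) = O + O**2 (E(O) = (O**2 + 0) + O = O**2 + O = O + O**2)
X(I, R) = 12
W - 71*X(9, E(-4)) = -833 - 71*12 = -833 - 852 = -1685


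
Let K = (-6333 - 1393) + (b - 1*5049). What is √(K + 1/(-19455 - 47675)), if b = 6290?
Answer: I*√596413129870/9590 ≈ 80.53*I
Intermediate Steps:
K = -6485 (K = (-6333 - 1393) + (6290 - 1*5049) = -7726 + (6290 - 5049) = -7726 + 1241 = -6485)
√(K + 1/(-19455 - 47675)) = √(-6485 + 1/(-19455 - 47675)) = √(-6485 + 1/(-67130)) = √(-6485 - 1/67130) = √(-435338051/67130) = I*√596413129870/9590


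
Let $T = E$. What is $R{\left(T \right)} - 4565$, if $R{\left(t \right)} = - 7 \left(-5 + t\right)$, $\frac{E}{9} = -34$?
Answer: $-2388$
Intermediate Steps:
$E = -306$ ($E = 9 \left(-34\right) = -306$)
$T = -306$
$R{\left(t \right)} = 35 - 7 t$
$R{\left(T \right)} - 4565 = \left(35 - -2142\right) - 4565 = \left(35 + 2142\right) - 4565 = 2177 - 4565 = -2388$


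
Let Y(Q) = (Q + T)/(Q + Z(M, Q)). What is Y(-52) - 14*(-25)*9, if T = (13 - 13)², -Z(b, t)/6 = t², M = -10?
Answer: 985951/313 ≈ 3150.0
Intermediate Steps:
Z(b, t) = -6*t²
T = 0 (T = 0² = 0)
Y(Q) = Q/(Q - 6*Q²) (Y(Q) = (Q + 0)/(Q - 6*Q²) = Q/(Q - 6*Q²))
Y(-52) - 14*(-25)*9 = -1/(-1 + 6*(-52)) - 14*(-25)*9 = -1/(-1 - 312) - (-350)*9 = -1/(-313) - 1*(-3150) = -1*(-1/313) + 3150 = 1/313 + 3150 = 985951/313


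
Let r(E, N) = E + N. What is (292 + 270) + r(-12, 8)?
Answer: 558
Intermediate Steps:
(292 + 270) + r(-12, 8) = (292 + 270) + (-12 + 8) = 562 - 4 = 558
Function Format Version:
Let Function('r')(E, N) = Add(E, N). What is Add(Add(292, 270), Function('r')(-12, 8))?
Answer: 558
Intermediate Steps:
Add(Add(292, 270), Function('r')(-12, 8)) = Add(Add(292, 270), Add(-12, 8)) = Add(562, -4) = 558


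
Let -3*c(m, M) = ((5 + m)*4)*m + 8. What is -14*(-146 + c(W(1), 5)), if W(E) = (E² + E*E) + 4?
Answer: 9940/3 ≈ 3313.3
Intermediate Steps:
W(E) = 4 + 2*E² (W(E) = (E² + E²) + 4 = 2*E² + 4 = 4 + 2*E²)
c(m, M) = -8/3 - m*(20 + 4*m)/3 (c(m, M) = -(((5 + m)*4)*m + 8)/3 = -((20 + 4*m)*m + 8)/3 = -(m*(20 + 4*m) + 8)/3 = -(8 + m*(20 + 4*m))/3 = -8/3 - m*(20 + 4*m)/3)
-14*(-146 + c(W(1), 5)) = -14*(-146 + (-8/3 - 20*(4 + 2*1²)/3 - 4*(4 + 2*1²)²/3)) = -14*(-146 + (-8/3 - 20*(4 + 2*1)/3 - 4*(4 + 2*1)²/3)) = -14*(-146 + (-8/3 - 20*(4 + 2)/3 - 4*(4 + 2)²/3)) = -14*(-146 + (-8/3 - 20/3*6 - 4/3*6²)) = -14*(-146 + (-8/3 - 40 - 4/3*36)) = -14*(-146 + (-8/3 - 40 - 48)) = -14*(-146 - 272/3) = -14*(-710/3) = 9940/3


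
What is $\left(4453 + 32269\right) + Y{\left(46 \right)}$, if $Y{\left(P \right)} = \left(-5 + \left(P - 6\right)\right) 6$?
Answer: $36932$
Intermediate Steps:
$Y{\left(P \right)} = -66 + 6 P$ ($Y{\left(P \right)} = \left(-5 + \left(P - 6\right)\right) 6 = \left(-5 + \left(-6 + P\right)\right) 6 = \left(-11 + P\right) 6 = -66 + 6 P$)
$\left(4453 + 32269\right) + Y{\left(46 \right)} = \left(4453 + 32269\right) + \left(-66 + 6 \cdot 46\right) = 36722 + \left(-66 + 276\right) = 36722 + 210 = 36932$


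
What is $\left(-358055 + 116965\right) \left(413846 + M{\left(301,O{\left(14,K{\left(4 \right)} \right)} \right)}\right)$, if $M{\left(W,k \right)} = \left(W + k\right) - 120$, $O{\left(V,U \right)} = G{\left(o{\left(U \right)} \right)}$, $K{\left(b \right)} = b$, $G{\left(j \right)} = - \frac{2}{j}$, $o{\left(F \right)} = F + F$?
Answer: $- \frac{199635418315}{2} \approx -9.9818 \cdot 10^{10}$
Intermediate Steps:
$o{\left(F \right)} = 2 F$
$O{\left(V,U \right)} = - \frac{1}{U}$ ($O{\left(V,U \right)} = - \frac{2}{2 U} = - 2 \frac{1}{2 U} = - \frac{1}{U}$)
$M{\left(W,k \right)} = -120 + W + k$
$\left(-358055 + 116965\right) \left(413846 + M{\left(301,O{\left(14,K{\left(4 \right)} \right)} \right)}\right) = \left(-358055 + 116965\right) \left(413846 - - \frac{723}{4}\right) = - 241090 \left(413846 - - \frac{723}{4}\right) = - 241090 \left(413846 + \frac{723}{4}\right) = \left(-241090\right) \frac{1656107}{4} = - \frac{199635418315}{2}$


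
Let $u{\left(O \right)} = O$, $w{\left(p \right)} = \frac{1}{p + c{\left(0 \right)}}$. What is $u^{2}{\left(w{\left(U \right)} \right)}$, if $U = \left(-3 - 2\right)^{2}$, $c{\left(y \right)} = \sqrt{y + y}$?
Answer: $\frac{1}{625} \approx 0.0016$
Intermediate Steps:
$c{\left(y \right)} = \sqrt{2} \sqrt{y}$ ($c{\left(y \right)} = \sqrt{2 y} = \sqrt{2} \sqrt{y}$)
$U = 25$ ($U = \left(-5\right)^{2} = 25$)
$w{\left(p \right)} = \frac{1}{p}$ ($w{\left(p \right)} = \frac{1}{p + \sqrt{2} \sqrt{0}} = \frac{1}{p + \sqrt{2} \cdot 0} = \frac{1}{p + 0} = \frac{1}{p}$)
$u^{2}{\left(w{\left(U \right)} \right)} = \left(\frac{1}{25}\right)^{2} = \frac{1}{625}$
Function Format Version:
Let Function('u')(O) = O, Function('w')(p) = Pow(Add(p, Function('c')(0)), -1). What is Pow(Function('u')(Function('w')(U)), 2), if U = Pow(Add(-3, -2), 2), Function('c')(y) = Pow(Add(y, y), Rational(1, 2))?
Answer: Rational(1, 625) ≈ 0.0016000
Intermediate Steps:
Function('c')(y) = Mul(Pow(2, Rational(1, 2)), Pow(y, Rational(1, 2))) (Function('c')(y) = Pow(Mul(2, y), Rational(1, 2)) = Mul(Pow(2, Rational(1, 2)), Pow(y, Rational(1, 2))))
U = 25 (U = Pow(-5, 2) = 25)
Function('w')(p) = Pow(p, -1) (Function('w')(p) = Pow(Add(p, Mul(Pow(2, Rational(1, 2)), Pow(0, Rational(1, 2)))), -1) = Pow(Add(p, Mul(Pow(2, Rational(1, 2)), 0)), -1) = Pow(Add(p, 0), -1) = Pow(p, -1))
Pow(Function('u')(Function('w')(U)), 2) = Pow(Pow(25, -1), 2) = Pow(Rational(1, 25), 2) = Rational(1, 625)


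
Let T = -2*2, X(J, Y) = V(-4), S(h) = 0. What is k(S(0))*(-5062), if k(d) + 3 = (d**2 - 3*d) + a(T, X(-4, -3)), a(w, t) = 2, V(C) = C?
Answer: 5062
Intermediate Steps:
X(J, Y) = -4
T = -4
k(d) = -1 + d**2 - 3*d (k(d) = -3 + ((d**2 - 3*d) + 2) = -3 + (2 + d**2 - 3*d) = -1 + d**2 - 3*d)
k(S(0))*(-5062) = (-1 + 0**2 - 3*0)*(-5062) = (-1 + 0 + 0)*(-5062) = -1*(-5062) = 5062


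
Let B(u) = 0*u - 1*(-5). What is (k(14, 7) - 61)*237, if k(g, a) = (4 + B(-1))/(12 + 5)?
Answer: -243636/17 ≈ -14332.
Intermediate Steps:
B(u) = 5 (B(u) = 0 + 5 = 5)
k(g, a) = 9/17 (k(g, a) = (4 + 5)/(12 + 5) = 9/17)
(k(14, 7) - 61)*237 = (9/17 - 61)*237 = -1028/17*237 = -243636/17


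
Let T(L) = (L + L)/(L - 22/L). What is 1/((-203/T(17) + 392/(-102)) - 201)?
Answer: -1734/517801 ≈ -0.0033488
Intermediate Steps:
T(L) = 2*L/(L - 22/L) (T(L) = (2*L)/(L - 22/L) = 2*L/(L - 22/L))
1/((-203/T(17) + 392/(-102)) - 201) = 1/((-203/(2*17**2/(-22 + 17**2)) + 392/(-102)) - 201) = 1/((-203/(2*289/(-22 + 289)) + 392*(-1/102)) - 201) = 1/((-203/(2*289/267) - 196/51) - 201) = 1/((-203/(2*289*(1/267)) - 196/51) - 201) = 1/((-203/578/267 - 196/51) - 201) = 1/((-203*267/578 - 196/51) - 201) = 1/((-54201/578 - 196/51) - 201) = 1/(-169267/1734 - 201) = 1/(-517801/1734) = -1734/517801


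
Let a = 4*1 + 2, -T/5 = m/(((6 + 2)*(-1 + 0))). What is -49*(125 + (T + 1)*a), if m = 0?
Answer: -6419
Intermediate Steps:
T = 0 (T = -0/((6 + 2)*(-1 + 0)) = -0/(8*(-1)) = -0/(-8) = -0*(-1)/8 = -5*0 = 0)
a = 6 (a = 4 + 2 = 6)
-49*(125 + (T + 1)*a) = -49*(125 + (0 + 1)*6) = -49*(125 + 1*6) = -49*(125 + 6) = -49*131 = -6419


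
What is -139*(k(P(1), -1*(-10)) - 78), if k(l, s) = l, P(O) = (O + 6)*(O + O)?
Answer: 8896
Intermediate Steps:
P(O) = 2*O*(6 + O) (P(O) = (6 + O)*(2*O) = 2*O*(6 + O))
-139*(k(P(1), -1*(-10)) - 78) = -139*(2*1*(6 + 1) - 78) = -139*(2*1*7 - 78) = -139*(14 - 78) = -139*(-64) = 8896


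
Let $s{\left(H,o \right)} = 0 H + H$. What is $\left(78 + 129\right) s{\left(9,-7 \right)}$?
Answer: $1863$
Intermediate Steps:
$s{\left(H,o \right)} = H$ ($s{\left(H,o \right)} = 0 + H = H$)
$\left(78 + 129\right) s{\left(9,-7 \right)} = \left(78 + 129\right) 9 = 207 \cdot 9 = 1863$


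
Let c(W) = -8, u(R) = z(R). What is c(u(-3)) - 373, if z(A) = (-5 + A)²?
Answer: -381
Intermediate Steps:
u(R) = (-5 + R)²
c(u(-3)) - 373 = -8 - 373 = -381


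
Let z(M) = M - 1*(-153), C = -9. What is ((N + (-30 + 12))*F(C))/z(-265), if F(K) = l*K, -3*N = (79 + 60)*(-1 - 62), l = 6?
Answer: 78327/56 ≈ 1398.7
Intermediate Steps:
N = 2919 (N = -(79 + 60)*(-1 - 62)/3 = -139*(-63)/3 = -1/3*(-8757) = 2919)
F(K) = 6*K
z(M) = 153 + M (z(M) = M + 153 = 153 + M)
((N + (-30 + 12))*F(C))/z(-265) = ((2919 + (-30 + 12))*(6*(-9)))/(153 - 265) = ((2919 - 18)*(-54))/(-112) = (2901*(-54))*(-1/112) = -156654*(-1/112) = 78327/56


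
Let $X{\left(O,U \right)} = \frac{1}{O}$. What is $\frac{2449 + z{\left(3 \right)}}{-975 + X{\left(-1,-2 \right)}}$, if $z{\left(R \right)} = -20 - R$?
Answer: $- \frac{1213}{488} \approx -2.4857$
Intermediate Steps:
$\frac{2449 + z{\left(3 \right)}}{-975 + X{\left(-1,-2 \right)}} = \frac{2449 - 23}{-975 + \frac{1}{-1}} = \frac{2449 - 23}{-975 - 1} = \frac{2449 - 23}{-976} = 2426 \left(- \frac{1}{976}\right) = - \frac{1213}{488}$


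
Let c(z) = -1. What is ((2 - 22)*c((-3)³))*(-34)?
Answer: -680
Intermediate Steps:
((2 - 22)*c((-3)³))*(-34) = ((2 - 22)*(-1))*(-34) = -20*(-1)*(-34) = 20*(-34) = -680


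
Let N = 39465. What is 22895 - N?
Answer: -16570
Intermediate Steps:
22895 - N = 22895 - 1*39465 = 22895 - 39465 = -16570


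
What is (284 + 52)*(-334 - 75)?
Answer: -137424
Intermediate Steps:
(284 + 52)*(-334 - 75) = 336*(-409) = -137424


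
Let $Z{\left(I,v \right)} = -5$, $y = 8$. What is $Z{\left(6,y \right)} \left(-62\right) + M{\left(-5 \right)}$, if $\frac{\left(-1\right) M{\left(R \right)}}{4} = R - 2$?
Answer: $338$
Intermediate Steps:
$M{\left(R \right)} = 8 - 4 R$ ($M{\left(R \right)} = - 4 \left(R - 2\right) = - 4 \left(-2 + R\right) = 8 - 4 R$)
$Z{\left(6,y \right)} \left(-62\right) + M{\left(-5 \right)} = \left(-5\right) \left(-62\right) + \left(8 - -20\right) = 310 + \left(8 + 20\right) = 310 + 28 = 338$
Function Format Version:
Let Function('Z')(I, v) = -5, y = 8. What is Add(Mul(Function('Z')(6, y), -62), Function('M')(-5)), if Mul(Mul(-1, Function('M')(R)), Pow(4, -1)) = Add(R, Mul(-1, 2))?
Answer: 338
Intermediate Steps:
Function('M')(R) = Add(8, Mul(-4, R)) (Function('M')(R) = Mul(-4, Add(R, Mul(-1, 2))) = Mul(-4, Add(R, -2)) = Mul(-4, Add(-2, R)) = Add(8, Mul(-4, R)))
Add(Mul(Function('Z')(6, y), -62), Function('M')(-5)) = Add(Mul(-5, -62), Add(8, Mul(-4, -5))) = Add(310, Add(8, 20)) = Add(310, 28) = 338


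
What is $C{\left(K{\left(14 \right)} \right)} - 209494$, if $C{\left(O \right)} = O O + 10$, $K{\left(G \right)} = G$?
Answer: $-209288$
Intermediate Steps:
$C{\left(O \right)} = 10 + O^{2}$ ($C{\left(O \right)} = O^{2} + 10 = 10 + O^{2}$)
$C{\left(K{\left(14 \right)} \right)} - 209494 = \left(10 + 14^{2}\right) - 209494 = \left(10 + 196\right) - 209494 = 206 - 209494 = -209288$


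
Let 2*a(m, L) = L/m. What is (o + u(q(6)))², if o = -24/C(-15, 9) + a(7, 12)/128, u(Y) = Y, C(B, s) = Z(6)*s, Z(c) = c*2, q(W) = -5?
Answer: 442218841/16257024 ≈ 27.202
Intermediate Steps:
Z(c) = 2*c
C(B, s) = 12*s (C(B, s) = (2*6)*s = 12*s)
a(m, L) = L/(2*m) (a(m, L) = (L/m)/2 = L/(2*m))
o = -869/4032 (o = -24/(12*9) + ((½)*12/7)/128 = -24/108 + ((½)*12*(⅐))*(1/128) = -24*1/108 + (6/7)*(1/128) = -2/9 + 3/448 = -869/4032 ≈ -0.21553)
(o + u(q(6)))² = (-869/4032 - 5)² = (-21029/4032)² = 442218841/16257024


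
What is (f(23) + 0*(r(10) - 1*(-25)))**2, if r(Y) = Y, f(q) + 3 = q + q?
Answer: 1849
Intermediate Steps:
f(q) = -3 + 2*q (f(q) = -3 + (q + q) = -3 + 2*q)
(f(23) + 0*(r(10) - 1*(-25)))**2 = ((-3 + 2*23) + 0*(10 - 1*(-25)))**2 = ((-3 + 46) + 0*(10 + 25))**2 = (43 + 0*35)**2 = (43 + 0)**2 = 43**2 = 1849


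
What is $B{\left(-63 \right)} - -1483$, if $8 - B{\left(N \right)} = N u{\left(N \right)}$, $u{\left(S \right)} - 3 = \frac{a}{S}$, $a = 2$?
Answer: $1678$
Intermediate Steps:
$u{\left(S \right)} = 3 + \frac{2}{S}$
$B{\left(N \right)} = 8 - N \left(3 + \frac{2}{N}\right)$
$B{\left(-63 \right)} - -1483 = \left(6 - -189\right) - -1483 = \left(6 + 189\right) + 1483 = 195 + 1483 = 1678$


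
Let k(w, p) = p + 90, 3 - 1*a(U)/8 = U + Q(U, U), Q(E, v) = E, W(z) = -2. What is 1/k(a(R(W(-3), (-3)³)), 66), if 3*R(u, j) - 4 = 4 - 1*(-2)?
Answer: 1/156 ≈ 0.0064103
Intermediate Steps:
R(u, j) = 10/3 (R(u, j) = 4/3 + (4 - 1*(-2))/3 = 4/3 + (4 + 2)/3 = 4/3 + (⅓)*6 = 4/3 + 2 = 10/3)
a(U) = 24 - 16*U (a(U) = 24 - 8*(U + U) = 24 - 16*U)
k(w, p) = 90 + p
1/k(a(R(W(-3), (-3)³)), 66) = 1/(90 + 66) = 1/156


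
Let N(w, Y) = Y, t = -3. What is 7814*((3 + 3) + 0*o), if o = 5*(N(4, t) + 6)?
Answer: 46884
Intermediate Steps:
o = 15 (o = 5*(-3 + 6) = 5*3 = 15)
7814*((3 + 3) + 0*o) = 7814*((3 + 3) + 0*15) = 7814*(6 + 0) = 7814*6 = 46884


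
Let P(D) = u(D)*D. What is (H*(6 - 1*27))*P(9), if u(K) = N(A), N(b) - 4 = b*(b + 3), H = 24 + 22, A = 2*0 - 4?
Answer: -69552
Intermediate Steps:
A = -4 (A = 0 - 4 = -4)
H = 46
N(b) = 4 + b*(3 + b) (N(b) = 4 + b*(b + 3) = 4 + b*(3 + b))
u(K) = 8 (u(K) = 4 + (-4)² + 3*(-4) = 4 + 16 - 12 = 8)
P(D) = 8*D
(H*(6 - 1*27))*P(9) = (46*(6 - 1*27))*(8*9) = (46*(6 - 27))*72 = (46*(-21))*72 = -966*72 = -69552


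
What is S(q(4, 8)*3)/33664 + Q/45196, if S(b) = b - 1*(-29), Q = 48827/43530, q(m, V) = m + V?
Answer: 16190441791/8278742951040 ≈ 0.0019557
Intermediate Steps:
q(m, V) = V + m
Q = 48827/43530 (Q = 48827*(1/43530) = 48827/43530 ≈ 1.1217)
S(b) = 29 + b (S(b) = b + 29 = 29 + b)
S(q(4, 8)*3)/33664 + Q/45196 = (29 + (8 + 4)*3)/33664 + (48827/43530)/45196 = (29 + 12*3)*(1/33664) + (48827/43530)*(1/45196) = (29 + 36)*(1/33664) + 48827/1967381880 = 65*(1/33664) + 48827/1967381880 = 65/33664 + 48827/1967381880 = 16190441791/8278742951040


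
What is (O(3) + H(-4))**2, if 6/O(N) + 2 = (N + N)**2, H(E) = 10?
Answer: 29929/289 ≈ 103.56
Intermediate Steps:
O(N) = 6/(-2 + 4*N**2) (O(N) = 6/(-2 + (N + N)**2) = 6/(-2 + (2*N)**2) = 6/(-2 + 4*N**2))
(O(3) + H(-4))**2 = (3/(-1 + 2*3**2) + 10)**2 = (3/(-1 + 2*9) + 10)**2 = (3/(-1 + 18) + 10)**2 = (3/17 + 10)**2 = (173/17)**2 = 29929/289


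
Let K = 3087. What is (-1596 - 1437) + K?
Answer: 54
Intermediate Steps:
(-1596 - 1437) + K = (-1596 - 1437) + 3087 = -3033 + 3087 = 54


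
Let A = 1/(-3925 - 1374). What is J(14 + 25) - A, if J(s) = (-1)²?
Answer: 5300/5299 ≈ 1.0002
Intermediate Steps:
A = -1/5299 (A = 1/(-5299) = -1/5299 ≈ -0.00018871)
J(s) = 1
J(14 + 25) - A = 1 - 1*(-1/5299) = 1 + 1/5299 = 5300/5299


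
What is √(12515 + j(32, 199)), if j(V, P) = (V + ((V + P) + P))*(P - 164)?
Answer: √28685 ≈ 169.37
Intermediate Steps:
j(V, P) = (-164 + P)*(2*P + 2*V) (j(V, P) = (V + ((P + V) + P))*(-164 + P) = (V + (V + 2*P))*(-164 + P) = (2*P + 2*V)*(-164 + P) = (-164 + P)*(2*P + 2*V))
√(12515 + j(32, 199)) = √(12515 + (-328*199 - 328*32 + 2*199² + 2*199*32)) = √(12515 + (-65272 - 10496 + 2*39601 + 12736)) = √(12515 + (-65272 - 10496 + 79202 + 12736)) = √(12515 + 16170) = √28685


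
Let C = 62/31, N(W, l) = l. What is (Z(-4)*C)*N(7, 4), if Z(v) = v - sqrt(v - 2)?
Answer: -32 - 8*I*sqrt(6) ≈ -32.0 - 19.596*I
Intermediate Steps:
Z(v) = v - sqrt(-2 + v)
C = 2 (C = 62*(1/31) = 2)
(Z(-4)*C)*N(7, 4) = ((-4 - sqrt(-2 - 4))*2)*4 = ((-4 - sqrt(-6))*2)*4 = ((-4 - I*sqrt(6))*2)*4 = (-8 - 2*I*sqrt(6))*4 = -32 - 8*I*sqrt(6)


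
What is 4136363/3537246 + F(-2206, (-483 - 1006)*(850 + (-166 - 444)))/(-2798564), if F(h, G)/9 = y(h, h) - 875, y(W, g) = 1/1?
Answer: 1450462569971/1237401164343 ≈ 1.1722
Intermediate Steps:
y(W, g) = 1
F(h, G) = -7866 (F(h, G) = 9*(1 - 875) = 9*(-874) = -7866)
4136363/3537246 + F(-2206, (-483 - 1006)*(850 + (-166 - 444)))/(-2798564) = 4136363/3537246 - 7866/(-2798564) = 4136363*(1/3537246) - 7866*(-1/2798564) = 4136363/3537246 + 3933/1399282 = 1450462569971/1237401164343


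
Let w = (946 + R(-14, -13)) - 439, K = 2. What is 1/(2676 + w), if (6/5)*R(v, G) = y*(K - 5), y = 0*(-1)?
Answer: 1/3183 ≈ 0.00031417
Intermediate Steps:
y = 0
R(v, G) = 0 (R(v, G) = 5*(0*(2 - 5))/6 = 5*(0*(-3))/6 = (⅚)*0 = 0)
w = 507 (w = (946 + 0) - 439 = 946 - 439 = 507)
1/(2676 + w) = 1/(2676 + 507) = 1/3183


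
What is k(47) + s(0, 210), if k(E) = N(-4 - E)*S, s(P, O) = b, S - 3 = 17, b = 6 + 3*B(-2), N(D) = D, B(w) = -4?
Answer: -1026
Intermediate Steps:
b = -6 (b = 6 + 3*(-4) = 6 - 12 = -6)
S = 20 (S = 3 + 17 = 20)
s(P, O) = -6
k(E) = -80 - 20*E (k(E) = (-4 - E)*20 = -80 - 20*E)
k(47) + s(0, 210) = (-80 - 20*47) - 6 = (-80 - 940) - 6 = -1020 - 6 = -1026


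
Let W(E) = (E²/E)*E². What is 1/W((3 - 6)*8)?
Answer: -1/13824 ≈ -7.2338e-5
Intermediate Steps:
W(E) = E³ (W(E) = E*E² = E³)
1/W((3 - 6)*8) = 1/(((3 - 6)*8)³) = 1/((-3*8)³) = 1/((-24)³) = 1/(-13824) = -1/13824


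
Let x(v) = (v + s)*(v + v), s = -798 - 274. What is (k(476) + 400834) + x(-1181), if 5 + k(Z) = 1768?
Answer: 5724183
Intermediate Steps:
s = -1072
k(Z) = 1763 (k(Z) = -5 + 1768 = 1763)
x(v) = 2*v*(-1072 + v) (x(v) = (v - 1072)*(v + v) = (-1072 + v)*(2*v) = 2*v*(-1072 + v))
(k(476) + 400834) + x(-1181) = (1763 + 400834) + 2*(-1181)*(-1072 - 1181) = 402597 + 2*(-1181)*(-2253) = 402597 + 5321586 = 5724183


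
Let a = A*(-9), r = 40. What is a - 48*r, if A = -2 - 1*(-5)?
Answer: -1947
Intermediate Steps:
A = 3 (A = -2 + 5 = 3)
a = -27 (a = 3*(-9) = -27)
a - 48*r = -27 - 48*40 = -27 - 1920 = -1947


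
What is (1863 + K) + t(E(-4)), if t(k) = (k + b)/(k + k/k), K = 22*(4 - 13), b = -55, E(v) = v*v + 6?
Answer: 38262/23 ≈ 1663.6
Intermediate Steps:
E(v) = 6 + v**2 (E(v) = v**2 + 6 = 6 + v**2)
K = -198 (K = 22*(-9) = -198)
t(k) = (-55 + k)/(1 + k) (t(k) = (k - 55)/(k + k/k) = (-55 + k)/(k + 1) = (-55 + k)/(1 + k))
(1863 + K) + t(E(-4)) = (1863 - 198) + (-55 + (6 + (-4)**2))/(1 + (6 + (-4)**2)) = 1665 + (-55 + (6 + 16))/(1 + (6 + 16)) = 1665 + (-55 + 22)/(1 + 22) = 1665 - 33/23 = 38262/23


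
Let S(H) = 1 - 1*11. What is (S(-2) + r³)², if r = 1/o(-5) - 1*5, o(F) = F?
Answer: 354418276/15625 ≈ 22683.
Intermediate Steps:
S(H) = -10 (S(H) = 1 - 11 = -10)
r = -26/5 (r = 1/(-5) - 1*5 = -⅕ - 5 = -26/5 ≈ -5.2000)
(S(-2) + r³)² = (-10 + (-26/5)³)² = (-10 - 17576/125)² = (-18826/125)² = 354418276/15625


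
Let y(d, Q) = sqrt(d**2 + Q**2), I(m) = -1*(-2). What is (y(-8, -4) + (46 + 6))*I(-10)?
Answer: 104 + 8*sqrt(5) ≈ 121.89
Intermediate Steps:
I(m) = 2
y(d, Q) = sqrt(Q**2 + d**2)
(y(-8, -4) + (46 + 6))*I(-10) = (sqrt((-4)**2 + (-8)**2) + (46 + 6))*2 = (sqrt(16 + 64) + 52)*2 = (sqrt(80) + 52)*2 = (4*sqrt(5) + 52)*2 = (52 + 4*sqrt(5))*2 = 104 + 8*sqrt(5)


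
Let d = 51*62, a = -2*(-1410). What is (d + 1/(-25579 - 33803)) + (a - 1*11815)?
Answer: -346375207/59382 ≈ -5833.0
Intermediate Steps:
a = 2820
d = 3162
(d + 1/(-25579 - 33803)) + (a - 1*11815) = (3162 + 1/(-25579 - 33803)) + (2820 - 1*11815) = (3162 + 1/(-59382)) + (2820 - 11815) = (3162 - 1/59382) - 8995 = 187765883/59382 - 8995 = -346375207/59382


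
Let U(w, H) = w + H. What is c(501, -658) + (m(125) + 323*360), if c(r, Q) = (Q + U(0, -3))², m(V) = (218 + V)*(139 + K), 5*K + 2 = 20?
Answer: 3010564/5 ≈ 6.0211e+5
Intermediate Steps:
K = 18/5 (K = -⅖ + (⅕)*20 = -⅖ + 4 = 18/5 ≈ 3.6000)
U(w, H) = H + w
m(V) = 155434/5 + 713*V/5 (m(V) = (218 + V)*(139 + 18/5) = (218 + V)*(713/5) = 155434/5 + 713*V/5)
c(r, Q) = (-3 + Q)² (c(r, Q) = (Q + (-3 + 0))² = (Q - 3)² = (-3 + Q)²)
c(501, -658) + (m(125) + 323*360) = (-3 - 658)² + ((155434/5 + (713/5)*125) + 323*360) = (-661)² + ((155434/5 + 17825) + 116280) = 436921 + (244559/5 + 116280) = 436921 + 825959/5 = 3010564/5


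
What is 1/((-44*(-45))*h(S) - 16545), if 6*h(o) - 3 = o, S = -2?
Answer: -1/16215 ≈ -6.1671e-5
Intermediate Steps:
h(o) = 1/2 + o/6
1/((-44*(-45))*h(S) - 16545) = 1/((-44*(-45))*(1/2 + (1/6)*(-2)) - 16545) = 1/(1980*(1/2 - 1/3) - 16545) = 1/(1980*(1/6) - 16545) = 1/(330 - 16545) = 1/(-16215) = -1/16215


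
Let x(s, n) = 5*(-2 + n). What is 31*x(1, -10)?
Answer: -1860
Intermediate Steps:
x(s, n) = -10 + 5*n
31*x(1, -10) = 31*(-10 + 5*(-10)) = 31*(-10 - 50) = 31*(-60) = -1860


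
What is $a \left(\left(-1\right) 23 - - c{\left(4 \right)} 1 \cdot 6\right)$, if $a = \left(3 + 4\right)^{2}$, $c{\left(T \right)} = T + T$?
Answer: $1225$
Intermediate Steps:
$c{\left(T \right)} = 2 T$
$a = 49$ ($a = 7^{2} = 49$)
$a \left(\left(-1\right) 23 - - c{\left(4 \right)} 1 \cdot 6\right) = 49 \left(\left(-1\right) 23 - - 2 \cdot 4 \cdot 1 \cdot 6\right) = 49 \left(-23 - - 8 \cdot 1 \cdot 6\right) = 49 \left(-23 - - 8 \cdot 6\right) = 49 \left(-23 - \left(-1\right) 48\right) = 49 \left(-23 - -48\right) = 49 \left(-23 + 48\right) = 49 \cdot 25 = 1225$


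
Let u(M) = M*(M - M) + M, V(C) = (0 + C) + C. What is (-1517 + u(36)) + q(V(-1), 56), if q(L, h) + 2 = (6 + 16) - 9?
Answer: -1470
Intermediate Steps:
V(C) = 2*C (V(C) = C + C = 2*C)
q(L, h) = 11 (q(L, h) = -2 + ((6 + 16) - 9) = -2 + (22 - 9) = -2 + 13 = 11)
u(M) = M (u(M) = M*0 + M = 0 + M = M)
(-1517 + u(36)) + q(V(-1), 56) = (-1517 + 36) + 11 = -1481 + 11 = -1470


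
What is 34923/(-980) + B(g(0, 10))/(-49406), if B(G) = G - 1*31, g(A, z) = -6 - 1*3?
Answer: -17605781/494060 ≈ -35.635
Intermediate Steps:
g(A, z) = -9 (g(A, z) = -6 - 3 = -9)
B(G) = -31 + G (B(G) = G - 31 = -31 + G)
34923/(-980) + B(g(0, 10))/(-49406) = 34923/(-980) + (-31 - 9)/(-49406) = 34923*(-1/980) - 40*(-1/49406) = -4989/140 + 20/24703 = -17605781/494060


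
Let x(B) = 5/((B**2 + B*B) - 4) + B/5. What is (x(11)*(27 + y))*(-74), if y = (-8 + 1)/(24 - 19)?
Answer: -12517248/2975 ≈ -4207.5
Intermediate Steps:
y = -7/5 ≈ -1.4000
x(B) = 5/(-4 + 2*B**2) + B/5 (x(B) = 5/((B**2 + B**2) - 4) + B*(1/5) = 5/(2*B**2 - 4) + B/5 = 5/(-4 + 2*B**2) + B/5)
(x(11)*(27 + y))*(-74) = (((25 - 4*11 + 2*11**3)/(10*(-2 + 11**2)))*(27 - 7/5))*(-74) = (((25 - 44 + 2*1331)/(10*(-2 + 121)))*(128/5))*(-74) = (((1/10)*(25 - 44 + 2662)/119)*(128/5))*(-74) = (((1/10)*(1/119)*2643)*(128/5))*(-74) = ((2643/1190)*(128/5))*(-74) = (169152/2975)*(-74) = -12517248/2975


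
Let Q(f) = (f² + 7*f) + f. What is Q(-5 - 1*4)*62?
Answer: 558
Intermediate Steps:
Q(f) = f² + 8*f
Q(-5 - 1*4)*62 = ((-5 - 1*4)*(8 + (-5 - 1*4)))*62 = ((-5 - 4)*(8 + (-5 - 4)))*62 = -9*(8 - 9)*62 = -9*(-1)*62 = 9*62 = 558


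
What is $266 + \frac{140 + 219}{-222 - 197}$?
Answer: $\frac{111095}{419} \approx 265.14$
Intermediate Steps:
$266 + \frac{140 + 219}{-222 - 197} = 266 + \frac{359}{-419} = 266 + 359 \left(- \frac{1}{419}\right) = 266 - \frac{359}{419} = \frac{111095}{419}$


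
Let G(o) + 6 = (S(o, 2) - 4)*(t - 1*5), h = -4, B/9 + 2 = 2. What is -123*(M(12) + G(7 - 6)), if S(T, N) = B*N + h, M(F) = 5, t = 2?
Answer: -2829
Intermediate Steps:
B = 0 (B = -18 + 9*2 = -18 + 18 = 0)
S(T, N) = -4 (S(T, N) = 0*N - 4 = 0 - 4 = -4)
G(o) = 18 (G(o) = -6 + (-4 - 4)*(2 - 1*5) = -6 - 8*(2 - 5) = -6 - 8*(-3) = -6 + 24 = 18)
-123*(M(12) + G(7 - 6)) = -123*(5 + 18) = -123*23 = -2829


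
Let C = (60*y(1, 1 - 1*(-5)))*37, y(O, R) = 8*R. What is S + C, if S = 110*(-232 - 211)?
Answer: 57830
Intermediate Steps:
C = 106560 (C = (60*(8*(1 - 1*(-5))))*37 = (60*(8*(1 + 5)))*37 = (60*(8*6))*37 = (60*48)*37 = 2880*37 = 106560)
S = -48730 (S = 110*(-443) = -48730)
S + C = -48730 + 106560 = 57830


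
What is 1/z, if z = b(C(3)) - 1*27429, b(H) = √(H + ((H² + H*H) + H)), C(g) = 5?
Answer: -9143/250783327 - 2*√15/752349981 ≈ -3.6468e-5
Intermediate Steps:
b(H) = √(2*H + 2*H²) (b(H) = √(H + ((H² + H²) + H)) = √(H + (2*H² + H)) = √(H + (H + 2*H²)) = √(2*H + 2*H²))
z = -27429 + 2*√15 (z = √2*√(5*(1 + 5)) - 1*27429 = √2*√(5*6) - 27429 = √2*√30 - 27429 = 2*√15 - 27429 = -27429 + 2*√15 ≈ -27421.)
1/z = 1/(-27429 + 2*√15)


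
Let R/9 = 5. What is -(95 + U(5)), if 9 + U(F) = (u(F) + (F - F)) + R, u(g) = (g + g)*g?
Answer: -181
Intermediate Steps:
R = 45 (R = 9*5 = 45)
u(g) = 2*g² (u(g) = (2*g)*g = 2*g²)
U(F) = 36 + 2*F² (U(F) = -9 + ((2*F² + (F - F)) + 45) = -9 + ((2*F² + 0) + 45) = -9 + (2*F² + 45) = -9 + (45 + 2*F²) = 36 + 2*F²)
-(95 + U(5)) = -(95 + (36 + 2*5²)) = -(95 + (36 + 2*25)) = -(95 + (36 + 50)) = -(95 + 86) = -1*181 = -181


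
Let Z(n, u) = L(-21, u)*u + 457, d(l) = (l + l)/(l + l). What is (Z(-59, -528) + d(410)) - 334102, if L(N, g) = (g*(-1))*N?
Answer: 5520820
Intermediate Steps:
d(l) = 1 (d(l) = (2*l)/((2*l)) = (2*l)*(1/(2*l)) = 1)
L(N, g) = -N*g (L(N, g) = (-g)*N = -N*g)
Z(n, u) = 457 + 21*u**2 (Z(n, u) = (-1*(-21)*u)*u + 457 = (21*u)*u + 457 = 21*u**2 + 457 = 457 + 21*u**2)
(Z(-59, -528) + d(410)) - 334102 = ((457 + 21*(-528)**2) + 1) - 334102 = ((457 + 21*278784) + 1) - 334102 = ((457 + 5854464) + 1) - 334102 = (5854921 + 1) - 334102 = 5854922 - 334102 = 5520820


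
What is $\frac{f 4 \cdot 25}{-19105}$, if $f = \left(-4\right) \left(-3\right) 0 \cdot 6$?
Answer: $0$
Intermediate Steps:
$f = 0$ ($f = 12 \cdot 0 \cdot 6 = 0 \cdot 6 = 0$)
$\frac{f 4 \cdot 25}{-19105} = \frac{0 \cdot 4 \cdot 25}{-19105} = 0 \cdot 25 \left(- \frac{1}{19105}\right) = 0 \left(- \frac{1}{19105}\right) = 0$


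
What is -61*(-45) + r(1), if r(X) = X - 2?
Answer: 2744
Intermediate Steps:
r(X) = -2 + X
-61*(-45) + r(1) = -61*(-45) + (-2 + 1) = 2745 - 1 = 2744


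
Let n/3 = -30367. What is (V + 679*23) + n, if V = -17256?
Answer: -92740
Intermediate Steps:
n = -91101 (n = 3*(-30367) = -91101)
(V + 679*23) + n = (-17256 + 679*23) - 91101 = (-17256 + 15617) - 91101 = -1639 - 91101 = -92740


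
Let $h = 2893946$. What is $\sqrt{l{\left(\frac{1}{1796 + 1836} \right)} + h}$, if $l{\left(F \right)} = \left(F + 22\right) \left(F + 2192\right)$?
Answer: $\frac{\sqrt{38811419991329}}{3632} \approx 1715.3$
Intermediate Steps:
$l{\left(F \right)} = \left(22 + F\right) \left(2192 + F\right)$
$\sqrt{l{\left(\frac{1}{1796 + 1836} \right)} + h} = \sqrt{\left(48224 + \left(\frac{1}{1796 + 1836}\right)^{2} + \frac{2214}{1796 + 1836}\right) + 2893946} = \sqrt{\left(48224 + \left(\frac{1}{3632}\right)^{2} + \frac{2214}{3632}\right) + 2893946} = \sqrt{\left(48224 + \left(\frac{1}{3632}\right)^{2} + 2214 \cdot \frac{1}{3632}\right) + 2893946} = \sqrt{\left(48224 + \frac{1}{13191424} + \frac{1107}{1816}\right) + 2893946} = \sqrt{\frac{636151272225}{13191424} + 2893946} = \sqrt{\frac{38811419991329}{13191424}} = \frac{\sqrt{38811419991329}}{3632}$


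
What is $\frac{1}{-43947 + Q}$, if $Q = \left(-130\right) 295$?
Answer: $- \frac{1}{82297} \approx -1.2151 \cdot 10^{-5}$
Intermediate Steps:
$Q = -38350$
$\frac{1}{-43947 + Q} = \frac{1}{-43947 - 38350} = \frac{1}{-82297} = - \frac{1}{82297}$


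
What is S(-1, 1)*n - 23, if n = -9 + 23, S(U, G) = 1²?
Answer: -9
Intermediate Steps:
S(U, G) = 1
n = 14
S(-1, 1)*n - 23 = 1*14 - 23 = 14 - 23 = -9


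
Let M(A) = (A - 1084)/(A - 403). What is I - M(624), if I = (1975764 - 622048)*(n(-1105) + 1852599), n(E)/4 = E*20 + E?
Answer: 526475258517304/221 ≈ 2.3822e+12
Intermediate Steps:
n(E) = 84*E (n(E) = 4*(E*20 + E) = 4*(20*E + E) = 4*(21*E) = 84*E)
M(A) = (-1084 + A)/(-403 + A)
I = 2382240988764 (I = (1975764 - 622048)*(84*(-1105) + 1852599) = 1353716*(-92820 + 1852599) = 1353716*1759779 = 2382240988764)
I - M(624) = 2382240988764 - (-1084 + 624)/(-403 + 624) = 2382240988764 - (-460)/221 = 2382240988764 - 1*(-460/221) = 2382240988764 + 460/221 = 526475258517304/221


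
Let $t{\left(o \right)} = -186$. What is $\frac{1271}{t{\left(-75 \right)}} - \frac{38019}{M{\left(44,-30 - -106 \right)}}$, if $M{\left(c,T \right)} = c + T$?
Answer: $- \frac{38839}{120} \approx -323.66$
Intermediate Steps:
$M{\left(c,T \right)} = T + c$
$\frac{1271}{t{\left(-75 \right)}} - \frac{38019}{M{\left(44,-30 - -106 \right)}} = \frac{1271}{-186} - \frac{38019}{\left(-30 - -106\right) + 44} = 1271 \left(- \frac{1}{186}\right) - \frac{38019}{\left(-30 + 106\right) + 44} = - \frac{41}{6} - \frac{38019}{76 + 44} = - \frac{41}{6} - \frac{38019}{120} = - \frac{41}{6} - \frac{12673}{40} = - \frac{38839}{120}$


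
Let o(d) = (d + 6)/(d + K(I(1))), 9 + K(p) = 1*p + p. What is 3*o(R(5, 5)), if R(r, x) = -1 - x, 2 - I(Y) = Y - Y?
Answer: 0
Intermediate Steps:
I(Y) = 2 (I(Y) = 2 - (Y - Y) = 2 - 1*0 = 2 + 0 = 2)
K(p) = -9 + 2*p (K(p) = -9 + (1*p + p) = -9 + (p + p) = -9 + 2*p)
o(d) = (6 + d)/(-5 + d) (o(d) = (d + 6)/(d + (-9 + 2*2)) = (6 + d)/(d + (-9 + 4)) = (6 + d)/(d - 5) = (6 + d)/(-5 + d))
3*o(R(5, 5)) = 3*((6 + (-1 - 1*5))/(-5 + (-1 - 1*5))) = 3*((6 + (-1 - 5))/(-5 + (-1 - 5))) = 3*((6 - 6)/(-5 - 6)) = 3*(0/(-11)) = 3*(-1/11*0) = 3*0 = 0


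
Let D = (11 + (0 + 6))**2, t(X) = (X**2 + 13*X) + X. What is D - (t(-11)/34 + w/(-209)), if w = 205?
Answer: 2067501/7106 ≈ 290.95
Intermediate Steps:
t(X) = X**2 + 14*X
D = 289 (D = (11 + 6)**2 = 17**2 = 289)
D - (t(-11)/34 + w/(-209)) = 289 - (-11*(14 - 11)/34 + 205/(-209)) = 289 - (-11*3*(1/34) + 205*(-1/209)) = 289 - (-33*1/34 - 205/209) = 289 - (-33/34 - 205/209) = 289 - 1*(-13867/7106) = 289 + 13867/7106 = 2067501/7106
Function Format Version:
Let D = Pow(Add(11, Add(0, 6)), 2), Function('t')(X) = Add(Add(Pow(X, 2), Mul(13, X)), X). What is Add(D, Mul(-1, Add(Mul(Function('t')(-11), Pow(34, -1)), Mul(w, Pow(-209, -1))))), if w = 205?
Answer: Rational(2067501, 7106) ≈ 290.95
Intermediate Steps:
Function('t')(X) = Add(Pow(X, 2), Mul(14, X))
D = 289 (D = Pow(Add(11, 6), 2) = Pow(17, 2) = 289)
Add(D, Mul(-1, Add(Mul(Function('t')(-11), Pow(34, -1)), Mul(w, Pow(-209, -1))))) = Add(289, Mul(-1, Add(Mul(Mul(-11, Add(14, -11)), Pow(34, -1)), Mul(205, Pow(-209, -1))))) = Add(289, Mul(-1, Add(Mul(Mul(-11, 3), Rational(1, 34)), Mul(205, Rational(-1, 209))))) = Add(289, Mul(-1, Add(Mul(-33, Rational(1, 34)), Rational(-205, 209)))) = Add(289, Mul(-1, Add(Rational(-33, 34), Rational(-205, 209)))) = Add(289, Mul(-1, Rational(-13867, 7106))) = Add(289, Rational(13867, 7106)) = Rational(2067501, 7106)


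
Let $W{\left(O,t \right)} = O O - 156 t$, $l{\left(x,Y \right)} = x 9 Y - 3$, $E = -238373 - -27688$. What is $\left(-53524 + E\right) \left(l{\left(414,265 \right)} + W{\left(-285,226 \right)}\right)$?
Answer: $-273021955404$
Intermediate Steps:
$E = -210685$ ($E = -238373 + 27688 = -210685$)
$l{\left(x,Y \right)} = -3 + 9 Y x$ ($l{\left(x,Y \right)} = 9 Y x - 3 = -3 + 9 Y x$)
$W{\left(O,t \right)} = O^{2} - 156 t$
$\left(-53524 + E\right) \left(l{\left(414,265 \right)} + W{\left(-285,226 \right)}\right) = \left(-53524 - 210685\right) \left(\left(-3 + 9 \cdot 265 \cdot 414\right) + \left(\left(-285\right)^{2} - 35256\right)\right) = - 264209 \left(\left(-3 + 987390\right) + \left(81225 - 35256\right)\right) = - 264209 \left(987387 + 45969\right) = \left(-264209\right) 1033356 = -273021955404$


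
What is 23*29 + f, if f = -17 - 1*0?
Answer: 650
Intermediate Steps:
f = -17 (f = -17 + 0 = -17)
23*29 + f = 23*29 - 17 = 667 - 17 = 650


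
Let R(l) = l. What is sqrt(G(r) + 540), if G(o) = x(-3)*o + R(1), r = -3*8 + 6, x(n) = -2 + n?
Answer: sqrt(631) ≈ 25.120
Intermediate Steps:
r = -18 (r = -24 + 6 = -18)
G(o) = 1 - 5*o (G(o) = (-2 - 3)*o + 1 = -5*o + 1 = 1 - 5*o)
sqrt(G(r) + 540) = sqrt((1 - 5*(-18)) + 540) = sqrt((1 + 90) + 540) = sqrt(91 + 540) = sqrt(631)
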